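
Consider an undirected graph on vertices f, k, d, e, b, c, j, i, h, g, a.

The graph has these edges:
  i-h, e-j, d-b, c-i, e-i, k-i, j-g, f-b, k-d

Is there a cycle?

No

DFS, tracking each vertex's parent; an edge to a visited non-parent vertex closes a cycle.
Start from f:
visit f (parent –)
  visit b (parent f)
    visit d (parent b)
      visit k (parent d)
        visit i (parent k)
          visit c (parent i)
            c–i: parent, skip
          i–k: parent, skip
          visit e (parent i)
            visit j (parent e)
              j–e: parent, skip
              visit g (parent j)
                g–j: parent, skip
            e–i: parent, skip
          visit h (parent i)
            h–i: parent, skip
        k–d: parent, skip
      d–b: parent, skip
    b–f: parent, skip
visit a (parent –)
No non-parent visited neighbor found — the graph is a forest.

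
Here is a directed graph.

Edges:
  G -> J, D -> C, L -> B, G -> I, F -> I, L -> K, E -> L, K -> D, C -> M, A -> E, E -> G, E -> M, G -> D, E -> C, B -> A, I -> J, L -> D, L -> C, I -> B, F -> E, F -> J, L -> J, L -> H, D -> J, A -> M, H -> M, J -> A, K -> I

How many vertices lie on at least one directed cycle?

9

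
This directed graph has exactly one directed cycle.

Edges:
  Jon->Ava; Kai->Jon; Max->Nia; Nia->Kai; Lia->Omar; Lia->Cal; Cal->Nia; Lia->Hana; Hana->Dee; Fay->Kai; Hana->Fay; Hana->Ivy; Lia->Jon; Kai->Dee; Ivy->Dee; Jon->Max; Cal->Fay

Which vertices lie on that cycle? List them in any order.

DFS with gray/black marking from Jon:
Jon gray
  Ava gray
  Ava black
  Max gray
    Nia gray
      Kai gray
        Kai→Jon: Jon is gray → back edge
Back edge closes the cycle Jon → Max → Nia → Kai → Jon; its vertices are {Jon, Kai, Max, Nia}.

Jon, Kai, Max, Nia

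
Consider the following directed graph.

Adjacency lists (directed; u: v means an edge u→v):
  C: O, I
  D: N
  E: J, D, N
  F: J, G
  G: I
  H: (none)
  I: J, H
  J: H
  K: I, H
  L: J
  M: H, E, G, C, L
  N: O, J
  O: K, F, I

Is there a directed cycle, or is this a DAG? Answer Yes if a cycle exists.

No

DFS with white/gray/black marking, starting from G:
G gray
  I gray
    J gray
      H gray
      H black
    J black
    I→H: H black — skip
  I black
G black
C gray
  O gray
    K gray
      K→I: I black — skip
      K→H: H black — skip
    K black
    F gray
      F→J: J black — skip
      F→G: G black — skip
    F black
    O→I: I black — skip
  O black
  C→I: I black — skip
C black
D gray
  N gray
    N→O: O black — skip
    N→J: J black — skip
  N black
D black
E gray
  E→J: J black — skip
  E→D: D black — skip
  E→N: N black — skip
E black
L gray
  L→J: J black — skip
L black
M gray
  M→H: H black — skip
  M→E: E black — skip
  M→G: G black — skip
  M→C: C black — skip
  M→L: L black — skip
M black
Every edge goes to a white or black vertex — no back edge, so the graph is acyclic.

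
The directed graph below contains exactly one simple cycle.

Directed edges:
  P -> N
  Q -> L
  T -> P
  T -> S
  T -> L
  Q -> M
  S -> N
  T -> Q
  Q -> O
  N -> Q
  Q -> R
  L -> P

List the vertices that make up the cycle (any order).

DFS with gray/black marking from Q:
Q gray
  M gray
  M black
  R gray
  R black
  O gray
  O black
  L gray
    P gray
      N gray
        N→Q: Q is gray → back edge
Back edge closes the cycle Q → L → P → N → Q; its vertices are {L, N, P, Q}.

L, N, P, Q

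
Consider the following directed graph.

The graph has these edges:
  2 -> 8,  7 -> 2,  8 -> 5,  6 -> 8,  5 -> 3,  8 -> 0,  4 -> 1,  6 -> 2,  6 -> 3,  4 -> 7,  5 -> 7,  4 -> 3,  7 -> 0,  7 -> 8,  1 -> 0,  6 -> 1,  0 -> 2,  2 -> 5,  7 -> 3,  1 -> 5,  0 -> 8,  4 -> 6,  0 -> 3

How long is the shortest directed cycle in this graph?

For each vertex v, BFS finds the shortest path from v back to v.
The shortest such closed walk is 8 → 0 → 8, length 2.

2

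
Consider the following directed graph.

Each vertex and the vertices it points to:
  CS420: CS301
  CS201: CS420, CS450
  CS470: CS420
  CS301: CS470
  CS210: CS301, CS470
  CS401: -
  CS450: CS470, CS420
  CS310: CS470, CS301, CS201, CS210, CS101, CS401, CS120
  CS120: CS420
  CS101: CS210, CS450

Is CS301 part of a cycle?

Yes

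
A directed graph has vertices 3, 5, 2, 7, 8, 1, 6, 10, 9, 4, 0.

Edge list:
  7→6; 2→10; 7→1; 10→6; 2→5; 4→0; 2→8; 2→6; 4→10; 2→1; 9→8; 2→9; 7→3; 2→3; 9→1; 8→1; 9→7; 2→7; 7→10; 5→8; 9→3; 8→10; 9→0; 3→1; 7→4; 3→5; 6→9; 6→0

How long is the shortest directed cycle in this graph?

For each vertex v, BFS finds the shortest path from v back to v.
The shortest such closed walk is 6 → 9 → 7 → 6, length 3.

3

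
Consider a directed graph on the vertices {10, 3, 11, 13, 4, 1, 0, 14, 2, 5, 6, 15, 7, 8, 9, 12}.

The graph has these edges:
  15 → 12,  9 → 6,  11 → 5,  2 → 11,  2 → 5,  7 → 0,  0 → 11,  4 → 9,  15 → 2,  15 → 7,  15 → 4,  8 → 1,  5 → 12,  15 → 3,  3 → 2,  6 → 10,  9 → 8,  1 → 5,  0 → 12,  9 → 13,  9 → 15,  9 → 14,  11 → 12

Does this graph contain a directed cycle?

DFS with white/gray/black marking, starting from 13:
13 gray
13 black
10 gray
10 black
3 gray
  2 gray
    11 gray
      5 gray
        12 gray
        12 black
      5 black
      11→12: 12 black — skip
    11 black
    2→5: 5 black — skip
  2 black
3 black
4 gray
  9 gray
    15 gray
      15→3: 3 black — skip
      15→12: 12 black — skip
      15→4: 4 is gray → back edge
Back edge found, so a cycle exists: 4 → 9 → 15 → 4.

Yes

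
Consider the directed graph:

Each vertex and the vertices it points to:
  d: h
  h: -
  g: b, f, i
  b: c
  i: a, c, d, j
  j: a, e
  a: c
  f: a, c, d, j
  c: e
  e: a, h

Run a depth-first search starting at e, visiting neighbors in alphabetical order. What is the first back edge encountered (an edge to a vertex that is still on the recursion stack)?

DFS from e (visiting neighbors in alphabetical order); mark gray on enter, black on exit:
e gray
  a gray
    c gray
      c→e: e is gray → back edge
First back edge: c → e.

c→e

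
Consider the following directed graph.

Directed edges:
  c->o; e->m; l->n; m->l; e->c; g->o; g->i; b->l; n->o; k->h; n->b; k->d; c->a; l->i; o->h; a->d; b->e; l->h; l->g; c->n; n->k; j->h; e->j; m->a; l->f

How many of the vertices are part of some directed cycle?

6

A vertex is on a directed cycle iff it belongs to a strongly connected component of size ≥ 2 (or has a self-loop).
The vertices on cycles are {b, c, e, l, m, n} — 6 in total.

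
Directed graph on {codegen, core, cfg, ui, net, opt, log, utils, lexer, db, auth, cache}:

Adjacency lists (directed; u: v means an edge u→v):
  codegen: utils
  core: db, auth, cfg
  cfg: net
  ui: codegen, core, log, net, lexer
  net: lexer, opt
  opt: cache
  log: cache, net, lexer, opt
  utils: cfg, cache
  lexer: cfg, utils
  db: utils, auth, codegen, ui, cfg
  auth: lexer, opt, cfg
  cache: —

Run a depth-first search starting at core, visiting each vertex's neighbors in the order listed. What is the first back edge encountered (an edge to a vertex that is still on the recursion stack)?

DFS from core (visiting each vertex's neighbors in the order listed); mark gray on enter, black on exit:
core gray
  db gray
    utils gray
      cfg gray
        net gray
          lexer gray
            lexer→cfg: cfg is gray → back edge
First back edge: lexer → cfg.

lexer→cfg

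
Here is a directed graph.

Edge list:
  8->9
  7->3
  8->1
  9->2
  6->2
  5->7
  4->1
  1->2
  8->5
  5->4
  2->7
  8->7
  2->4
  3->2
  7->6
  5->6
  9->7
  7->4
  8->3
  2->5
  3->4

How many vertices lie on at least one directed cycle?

7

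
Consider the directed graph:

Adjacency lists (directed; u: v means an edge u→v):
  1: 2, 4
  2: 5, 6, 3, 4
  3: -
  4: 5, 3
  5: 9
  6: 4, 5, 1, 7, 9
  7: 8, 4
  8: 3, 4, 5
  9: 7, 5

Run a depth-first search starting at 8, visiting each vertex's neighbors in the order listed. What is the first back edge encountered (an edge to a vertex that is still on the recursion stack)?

DFS from 8 (visiting each vertex's neighbors in the order listed); mark gray on enter, black on exit:
8 gray
  3 gray
  3 black
  4 gray
    5 gray
      9 gray
        7 gray
          7→8: 8 is gray → back edge
First back edge: 7 → 8.

7→8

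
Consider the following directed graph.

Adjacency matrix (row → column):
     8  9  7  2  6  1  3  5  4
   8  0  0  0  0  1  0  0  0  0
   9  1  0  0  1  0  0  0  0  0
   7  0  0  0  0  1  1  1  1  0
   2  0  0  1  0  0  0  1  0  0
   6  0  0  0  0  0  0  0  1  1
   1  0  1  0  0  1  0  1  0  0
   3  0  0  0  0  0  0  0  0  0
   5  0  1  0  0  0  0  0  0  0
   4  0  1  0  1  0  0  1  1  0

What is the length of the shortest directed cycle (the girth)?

4

For each vertex v, BFS finds the shortest path from v back to v.
The shortest such closed walk is 2 → 7 → 5 → 9 → 2, length 4.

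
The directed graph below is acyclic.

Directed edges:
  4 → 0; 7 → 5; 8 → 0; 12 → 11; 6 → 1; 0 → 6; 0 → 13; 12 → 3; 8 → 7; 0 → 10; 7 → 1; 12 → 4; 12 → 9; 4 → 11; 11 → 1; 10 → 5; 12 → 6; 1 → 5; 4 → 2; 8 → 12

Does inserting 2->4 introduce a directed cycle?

Yes

Adding 2→4 creates a cycle iff 4 can already reach 2.
Path from 4: 4 → 2.
So 4 → … → 2 → 4 is a cycle.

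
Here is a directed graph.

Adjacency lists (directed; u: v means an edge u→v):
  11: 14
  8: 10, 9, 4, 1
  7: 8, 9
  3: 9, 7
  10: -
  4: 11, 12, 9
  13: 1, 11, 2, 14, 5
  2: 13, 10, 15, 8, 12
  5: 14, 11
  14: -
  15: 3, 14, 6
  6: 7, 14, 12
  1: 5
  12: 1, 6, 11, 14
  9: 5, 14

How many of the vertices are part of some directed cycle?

7

A vertex is on a directed cycle iff it belongs to a strongly connected component of size ≥ 2 (or has a self-loop).
The vertices on cycles are {2, 4, 6, 7, 8, 12, 13} — 7 in total.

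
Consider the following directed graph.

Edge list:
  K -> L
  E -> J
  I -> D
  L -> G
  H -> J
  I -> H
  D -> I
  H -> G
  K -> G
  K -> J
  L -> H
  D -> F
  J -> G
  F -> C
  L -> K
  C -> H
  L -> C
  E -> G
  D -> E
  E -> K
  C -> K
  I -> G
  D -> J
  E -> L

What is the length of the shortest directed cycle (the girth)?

2

For each vertex v, BFS finds the shortest path from v back to v.
The shortest such closed walk is D → I → D, length 2.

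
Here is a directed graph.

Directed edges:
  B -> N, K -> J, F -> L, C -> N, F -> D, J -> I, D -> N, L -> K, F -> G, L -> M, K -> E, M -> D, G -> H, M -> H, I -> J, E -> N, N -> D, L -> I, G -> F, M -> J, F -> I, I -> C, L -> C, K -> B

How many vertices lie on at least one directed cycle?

6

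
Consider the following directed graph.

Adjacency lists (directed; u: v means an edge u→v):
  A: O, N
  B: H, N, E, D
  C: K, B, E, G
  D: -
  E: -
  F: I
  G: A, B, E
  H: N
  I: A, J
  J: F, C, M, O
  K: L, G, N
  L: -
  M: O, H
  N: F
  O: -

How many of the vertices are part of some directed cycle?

11

A vertex is on a directed cycle iff it belongs to a strongly connected component of size ≥ 2 (or has a self-loop).
The vertices on cycles are {A, B, C, F, G, H, I, J, K, M, N} — 11 in total.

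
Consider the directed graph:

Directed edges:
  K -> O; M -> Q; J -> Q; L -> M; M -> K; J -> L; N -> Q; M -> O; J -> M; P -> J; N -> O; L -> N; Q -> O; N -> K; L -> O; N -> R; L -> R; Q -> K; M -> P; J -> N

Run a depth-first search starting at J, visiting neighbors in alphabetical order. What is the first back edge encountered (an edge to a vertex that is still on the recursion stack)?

P→J

DFS from J (visiting neighbors in alphabetical order); mark gray on enter, black on exit:
J gray
  L gray
    M gray
      K gray
        O gray
        O black
      K black
      M→O: O black — skip
      P gray
        P→J: J is gray → back edge
First back edge: P → J.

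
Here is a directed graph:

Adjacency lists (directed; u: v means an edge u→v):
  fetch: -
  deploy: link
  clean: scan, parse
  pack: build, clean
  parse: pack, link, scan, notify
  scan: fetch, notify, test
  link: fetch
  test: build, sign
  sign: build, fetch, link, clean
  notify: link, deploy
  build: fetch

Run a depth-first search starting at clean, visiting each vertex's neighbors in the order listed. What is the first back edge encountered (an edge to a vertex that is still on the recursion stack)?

DFS from clean (visiting each vertex's neighbors in the order listed); mark gray on enter, black on exit:
clean gray
  scan gray
    fetch gray
    fetch black
    notify gray
      link gray
        link→fetch: fetch black — skip
      link black
      deploy gray
        deploy→link: link black — skip
      deploy black
    notify black
    test gray
      build gray
        build→fetch: fetch black — skip
      build black
      sign gray
        sign→build: build black — skip
        sign→fetch: fetch black — skip
        sign→link: link black — skip
        sign→clean: clean is gray → back edge
First back edge: sign → clean.

sign→clean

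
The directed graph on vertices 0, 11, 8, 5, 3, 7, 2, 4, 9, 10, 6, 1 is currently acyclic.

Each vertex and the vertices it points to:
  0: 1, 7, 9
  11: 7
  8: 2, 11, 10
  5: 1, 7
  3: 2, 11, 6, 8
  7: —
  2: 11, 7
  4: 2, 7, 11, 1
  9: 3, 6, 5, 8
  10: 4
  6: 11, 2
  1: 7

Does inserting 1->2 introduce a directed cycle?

Adding 1→2 creates a cycle iff 2 can already reach 1.
Explore from 2: no path reaches 1. The graph stays acyclic.

No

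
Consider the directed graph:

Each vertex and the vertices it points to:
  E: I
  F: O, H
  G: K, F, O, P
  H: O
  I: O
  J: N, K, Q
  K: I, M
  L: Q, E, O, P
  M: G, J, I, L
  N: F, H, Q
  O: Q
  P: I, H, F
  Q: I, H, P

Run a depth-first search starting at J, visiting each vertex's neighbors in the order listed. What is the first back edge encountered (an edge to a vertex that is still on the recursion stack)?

DFS from J (visiting each vertex's neighbors in the order listed); mark gray on enter, black on exit:
J gray
  N gray
    F gray
      O gray
        Q gray
          I gray
            I→O: O is gray → back edge
First back edge: I → O.

I->O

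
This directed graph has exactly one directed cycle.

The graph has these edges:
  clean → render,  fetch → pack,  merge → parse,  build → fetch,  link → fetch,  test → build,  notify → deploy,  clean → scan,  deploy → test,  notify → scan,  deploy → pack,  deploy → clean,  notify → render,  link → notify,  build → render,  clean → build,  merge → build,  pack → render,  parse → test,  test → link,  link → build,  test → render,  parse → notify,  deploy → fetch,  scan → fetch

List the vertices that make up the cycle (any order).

DFS with gray/black marking from notify:
notify gray
  deploy gray
    clean gray
      build gray
        fetch gray
          pack gray
            render gray
            render black
          pack black
        fetch black
        build→render: render black — skip
      build black
      clean→render: render black — skip
      scan gray
        scan→fetch: fetch black — skip
      scan black
    clean black
    test gray
      link gray
        link→build: build black — skip
        link→fetch: fetch black — skip
        link→notify: notify is gray → back edge
Back edge closes the cycle notify → deploy → test → link → notify; its vertices are {link, test, deploy, notify}.

link, test, deploy, notify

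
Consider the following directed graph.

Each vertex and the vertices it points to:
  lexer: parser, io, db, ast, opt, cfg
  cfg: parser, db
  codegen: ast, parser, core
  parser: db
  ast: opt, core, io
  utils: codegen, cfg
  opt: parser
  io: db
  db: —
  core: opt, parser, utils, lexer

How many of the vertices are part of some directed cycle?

A vertex is on a directed cycle iff it belongs to a strongly connected component of size ≥ 2 (or has a self-loop).
The vertices on cycles are {ast, core, lexer, utils, codegen} — 5 in total.

5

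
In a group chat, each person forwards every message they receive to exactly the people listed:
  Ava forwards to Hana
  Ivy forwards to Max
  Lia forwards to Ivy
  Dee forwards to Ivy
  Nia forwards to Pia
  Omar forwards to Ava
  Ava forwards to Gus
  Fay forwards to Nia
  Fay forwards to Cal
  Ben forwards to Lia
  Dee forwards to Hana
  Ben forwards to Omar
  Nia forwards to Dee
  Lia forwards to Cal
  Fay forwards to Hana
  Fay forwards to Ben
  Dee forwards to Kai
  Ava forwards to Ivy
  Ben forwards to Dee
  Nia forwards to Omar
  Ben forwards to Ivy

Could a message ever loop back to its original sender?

No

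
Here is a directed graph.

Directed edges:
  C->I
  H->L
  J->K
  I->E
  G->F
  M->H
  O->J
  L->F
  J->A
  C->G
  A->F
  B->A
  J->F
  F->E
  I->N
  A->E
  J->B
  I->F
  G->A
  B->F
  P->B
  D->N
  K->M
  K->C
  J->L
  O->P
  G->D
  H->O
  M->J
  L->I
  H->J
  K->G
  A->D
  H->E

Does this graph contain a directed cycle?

Yes

DFS with white/gray/black marking, starting from I:
I gray
  F gray
    E gray
    E black
  F black
  N gray
  N black
  I→E: E black — skip
I black
A gray
  A→F: F black — skip
  D gray
    D→N: N black — skip
  D black
  A→E: E black — skip
A black
B gray
  B→F: F black — skip
  B→A: A black — skip
B black
C gray
  G gray
    G→D: D black — skip
    G→A: A black — skip
    G→F: F black — skip
  G black
  C→I: I black — skip
C black
H gray
  L gray
    L→F: F black — skip
    L→I: I black — skip
  L black
  J gray
    J→B: B black — skip
    J→L: L black — skip
    J→F: F black — skip
    K gray
      K→C: C black — skip
      K→G: G black — skip
      M gray
        M→H: H is gray → back edge
Back edge found, so a cycle exists: H → J → K → M → H.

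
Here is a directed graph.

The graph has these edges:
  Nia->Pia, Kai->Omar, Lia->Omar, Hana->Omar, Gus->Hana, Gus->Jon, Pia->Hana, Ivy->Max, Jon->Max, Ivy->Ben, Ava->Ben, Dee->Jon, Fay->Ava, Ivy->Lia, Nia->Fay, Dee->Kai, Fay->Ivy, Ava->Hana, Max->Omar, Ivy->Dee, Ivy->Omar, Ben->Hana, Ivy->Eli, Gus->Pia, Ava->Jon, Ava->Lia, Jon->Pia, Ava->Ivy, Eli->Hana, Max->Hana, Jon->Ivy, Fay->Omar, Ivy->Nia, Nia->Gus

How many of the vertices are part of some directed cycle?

A vertex is on a directed cycle iff it belongs to a strongly connected component of size ≥ 2 (or has a self-loop).
The vertices on cycles are {Ava, Dee, Fay, Gus, Ivy, Jon, Nia} — 7 in total.

7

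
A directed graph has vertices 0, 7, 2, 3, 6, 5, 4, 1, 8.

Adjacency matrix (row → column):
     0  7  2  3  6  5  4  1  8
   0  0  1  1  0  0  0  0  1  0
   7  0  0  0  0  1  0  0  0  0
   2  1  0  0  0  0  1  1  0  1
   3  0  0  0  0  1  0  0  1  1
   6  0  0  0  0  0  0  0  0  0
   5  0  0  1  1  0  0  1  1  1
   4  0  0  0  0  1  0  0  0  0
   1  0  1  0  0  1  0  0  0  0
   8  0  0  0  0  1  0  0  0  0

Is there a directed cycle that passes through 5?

5 is on a cycle iff 5 can reach itself via ≥1 edge.
5 → 2 → 5 — yes.

Yes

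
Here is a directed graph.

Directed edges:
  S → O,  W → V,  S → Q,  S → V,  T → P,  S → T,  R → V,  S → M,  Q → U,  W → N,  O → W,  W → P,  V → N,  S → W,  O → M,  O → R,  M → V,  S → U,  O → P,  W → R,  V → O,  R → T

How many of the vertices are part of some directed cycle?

5

A vertex is on a directed cycle iff it belongs to a strongly connected component of size ≥ 2 (or has a self-loop).
The vertices on cycles are {M, O, R, V, W} — 5 in total.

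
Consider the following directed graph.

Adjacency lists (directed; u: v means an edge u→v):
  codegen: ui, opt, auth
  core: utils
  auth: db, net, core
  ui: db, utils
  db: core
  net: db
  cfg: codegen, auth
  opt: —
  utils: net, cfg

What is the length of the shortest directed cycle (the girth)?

4

For each vertex v, BFS finds the shortest path from v back to v.
The shortest such closed walk is cfg → codegen → ui → utils → cfg, length 4.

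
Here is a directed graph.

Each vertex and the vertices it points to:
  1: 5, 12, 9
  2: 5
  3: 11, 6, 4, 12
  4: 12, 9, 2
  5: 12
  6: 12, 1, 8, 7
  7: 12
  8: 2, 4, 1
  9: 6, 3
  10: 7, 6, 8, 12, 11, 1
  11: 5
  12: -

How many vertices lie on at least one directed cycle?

6

A vertex is on a directed cycle iff it belongs to a strongly connected component of size ≥ 2 (or has a self-loop).
The vertices on cycles are {1, 3, 4, 6, 8, 9} — 6 in total.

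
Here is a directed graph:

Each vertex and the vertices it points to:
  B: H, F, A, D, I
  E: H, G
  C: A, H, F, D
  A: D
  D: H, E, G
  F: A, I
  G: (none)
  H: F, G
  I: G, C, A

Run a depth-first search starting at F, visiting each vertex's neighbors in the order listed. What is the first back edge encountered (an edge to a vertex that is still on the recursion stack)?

DFS from F (visiting each vertex's neighbors in the order listed); mark gray on enter, black on exit:
F gray
  A gray
    D gray
      H gray
        H→F: F is gray → back edge
First back edge: H → F.

H→F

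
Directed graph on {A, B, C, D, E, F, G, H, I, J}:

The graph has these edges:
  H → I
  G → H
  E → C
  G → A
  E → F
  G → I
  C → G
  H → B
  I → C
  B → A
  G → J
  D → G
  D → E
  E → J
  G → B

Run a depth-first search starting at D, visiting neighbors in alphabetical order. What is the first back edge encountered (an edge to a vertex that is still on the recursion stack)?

DFS from D (visiting neighbors in alphabetical order); mark gray on enter, black on exit:
D gray
  E gray
    C gray
      G gray
        A gray
        A black
        B gray
          B→A: A black — skip
        B black
        H gray
          H→B: B black — skip
          I gray
            I→C: C is gray → back edge
First back edge: I → C.

I->C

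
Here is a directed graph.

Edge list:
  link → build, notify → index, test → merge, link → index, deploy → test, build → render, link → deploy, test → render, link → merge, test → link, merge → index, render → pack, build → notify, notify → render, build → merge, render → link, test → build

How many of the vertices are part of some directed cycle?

A vertex is on a directed cycle iff it belongs to a strongly connected component of size ≥ 2 (or has a self-loop).
The vertices on cycles are {link, test, build, deploy, notify, render} — 6 in total.

6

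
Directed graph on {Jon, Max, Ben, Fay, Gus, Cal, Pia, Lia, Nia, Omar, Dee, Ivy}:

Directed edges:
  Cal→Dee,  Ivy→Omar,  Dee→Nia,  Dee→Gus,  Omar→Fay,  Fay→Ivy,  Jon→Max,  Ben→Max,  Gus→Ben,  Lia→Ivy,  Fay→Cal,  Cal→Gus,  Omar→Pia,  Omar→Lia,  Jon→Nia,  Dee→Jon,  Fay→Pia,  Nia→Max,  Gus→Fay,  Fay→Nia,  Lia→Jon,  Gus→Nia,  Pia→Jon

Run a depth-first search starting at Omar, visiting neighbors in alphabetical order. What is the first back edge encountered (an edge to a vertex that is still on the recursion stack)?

DFS from Omar (visiting neighbors in alphabetical order); mark gray on enter, black on exit:
Omar gray
  Fay gray
    Cal gray
      Dee gray
        Gus gray
          Ben gray
            Max gray
            Max black
          Ben black
          Gus→Fay: Fay is gray → back edge
First back edge: Gus → Fay.

Gus→Fay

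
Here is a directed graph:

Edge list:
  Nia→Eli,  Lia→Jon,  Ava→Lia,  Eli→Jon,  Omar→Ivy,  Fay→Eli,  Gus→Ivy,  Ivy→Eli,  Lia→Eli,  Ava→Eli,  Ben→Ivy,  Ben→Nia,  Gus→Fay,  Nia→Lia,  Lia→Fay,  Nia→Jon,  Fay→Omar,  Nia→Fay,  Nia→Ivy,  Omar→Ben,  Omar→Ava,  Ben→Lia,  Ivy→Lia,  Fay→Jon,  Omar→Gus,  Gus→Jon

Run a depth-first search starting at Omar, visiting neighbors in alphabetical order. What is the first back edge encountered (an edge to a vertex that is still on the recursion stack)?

Fay->Omar

DFS from Omar (visiting neighbors in alphabetical order); mark gray on enter, black on exit:
Omar gray
  Ava gray
    Eli gray
      Jon gray
      Jon black
    Eli black
    Lia gray
      Lia→Eli: Eli black — skip
      Fay gray
        Fay→Eli: Eli black — skip
        Fay→Jon: Jon black — skip
        Fay→Omar: Omar is gray → back edge
First back edge: Fay → Omar.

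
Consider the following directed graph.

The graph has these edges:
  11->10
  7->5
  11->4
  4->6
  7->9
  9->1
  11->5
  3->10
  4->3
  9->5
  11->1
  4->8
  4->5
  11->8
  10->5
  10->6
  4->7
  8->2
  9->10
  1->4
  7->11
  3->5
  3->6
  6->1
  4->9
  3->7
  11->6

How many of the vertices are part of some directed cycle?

A vertex is on a directed cycle iff it belongs to a strongly connected component of size ≥ 2 (or has a self-loop).
The vertices on cycles are {1, 3, 4, 6, 7, 9, 10, 11} — 8 in total.

8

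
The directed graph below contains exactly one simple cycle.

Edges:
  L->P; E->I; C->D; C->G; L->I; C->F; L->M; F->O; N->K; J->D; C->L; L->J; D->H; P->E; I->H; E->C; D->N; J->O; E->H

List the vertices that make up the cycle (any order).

C, E, L, P

DFS with gray/black marking from C:
C gray
  F gray
    O gray
    O black
  F black
  L gray
    J gray
      J→O: O black — skip
      D gray
        N gray
          K gray
          K black
        N black
        H gray
        H black
      D black
    J black
    P gray
      E gray
        I gray
          I→H: H black — skip
        I black
        E→C: C is gray → back edge
Back edge closes the cycle C → L → P → E → C; its vertices are {C, E, L, P}.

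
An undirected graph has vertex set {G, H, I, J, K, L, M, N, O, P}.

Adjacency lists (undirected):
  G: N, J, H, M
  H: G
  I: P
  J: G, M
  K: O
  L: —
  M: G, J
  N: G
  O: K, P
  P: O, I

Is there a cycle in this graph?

Yes

DFS, tracking each vertex's parent; an edge to a visited non-parent vertex closes a cycle.
Start from N:
visit N (parent –)
  visit G (parent N)
    G–N: parent, skip
    visit J (parent G)
      J–G: parent, skip
      visit M (parent J)
        M–G: G visited and ≠ parent → cycle
Cycle: G – J – M – G.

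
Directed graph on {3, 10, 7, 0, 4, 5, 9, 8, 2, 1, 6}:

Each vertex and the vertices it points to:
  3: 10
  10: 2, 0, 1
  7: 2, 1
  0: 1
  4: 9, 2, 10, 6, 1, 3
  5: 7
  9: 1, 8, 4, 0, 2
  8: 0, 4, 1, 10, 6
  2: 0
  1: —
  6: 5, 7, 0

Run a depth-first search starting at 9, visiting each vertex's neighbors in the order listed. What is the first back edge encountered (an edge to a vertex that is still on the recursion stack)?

4->9

DFS from 9 (visiting each vertex's neighbors in the order listed); mark gray on enter, black on exit:
9 gray
  1 gray
  1 black
  8 gray
    0 gray
      0→1: 1 black — skip
    0 black
    4 gray
      4→9: 9 is gray → back edge
First back edge: 4 → 9.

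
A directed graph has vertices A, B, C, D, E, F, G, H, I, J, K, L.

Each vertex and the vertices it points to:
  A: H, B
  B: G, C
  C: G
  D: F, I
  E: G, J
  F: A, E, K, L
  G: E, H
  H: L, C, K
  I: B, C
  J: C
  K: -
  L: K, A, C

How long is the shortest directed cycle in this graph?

For each vertex v, BFS finds the shortest path from v back to v.
The shortest such closed walk is E → G → E, length 2.

2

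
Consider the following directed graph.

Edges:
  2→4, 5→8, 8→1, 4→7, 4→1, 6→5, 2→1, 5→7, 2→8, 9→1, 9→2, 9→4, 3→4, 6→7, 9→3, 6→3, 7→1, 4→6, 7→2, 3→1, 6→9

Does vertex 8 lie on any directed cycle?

No

8 lies on a cycle iff there is a path from 8 back to itself.
Exploring from 8, it never reaches itself; equivalently, its strongly connected component is a singleton.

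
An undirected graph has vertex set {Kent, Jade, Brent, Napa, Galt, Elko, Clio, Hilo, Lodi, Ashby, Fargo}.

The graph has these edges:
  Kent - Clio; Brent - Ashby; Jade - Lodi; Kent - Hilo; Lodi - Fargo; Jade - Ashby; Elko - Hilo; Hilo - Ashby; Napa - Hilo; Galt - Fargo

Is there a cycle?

No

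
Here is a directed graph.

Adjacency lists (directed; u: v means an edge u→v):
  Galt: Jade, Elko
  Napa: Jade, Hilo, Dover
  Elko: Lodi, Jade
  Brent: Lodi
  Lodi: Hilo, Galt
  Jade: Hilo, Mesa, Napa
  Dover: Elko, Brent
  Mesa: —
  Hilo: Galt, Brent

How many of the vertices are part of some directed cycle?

A vertex is on a directed cycle iff it belongs to a strongly connected component of size ≥ 2 (or has a self-loop).
The vertices on cycles are {Elko, Galt, Hilo, Jade, Lodi, Napa, Brent, Dover} — 8 in total.

8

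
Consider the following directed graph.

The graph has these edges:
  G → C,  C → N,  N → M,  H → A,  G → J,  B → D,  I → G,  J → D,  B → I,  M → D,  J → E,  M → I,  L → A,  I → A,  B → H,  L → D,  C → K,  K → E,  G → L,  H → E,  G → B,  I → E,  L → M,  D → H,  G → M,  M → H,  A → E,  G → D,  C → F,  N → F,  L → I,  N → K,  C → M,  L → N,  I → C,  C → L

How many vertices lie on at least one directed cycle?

7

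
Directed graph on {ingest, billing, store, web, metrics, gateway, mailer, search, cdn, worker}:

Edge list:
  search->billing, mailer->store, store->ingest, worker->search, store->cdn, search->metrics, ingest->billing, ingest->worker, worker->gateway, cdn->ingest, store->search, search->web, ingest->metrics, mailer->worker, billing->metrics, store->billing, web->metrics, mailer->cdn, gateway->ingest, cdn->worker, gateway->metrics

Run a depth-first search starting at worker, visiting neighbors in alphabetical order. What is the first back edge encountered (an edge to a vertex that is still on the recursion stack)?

ingest→worker

DFS from worker (visiting neighbors in alphabetical order); mark gray on enter, black on exit:
worker gray
  gateway gray
    ingest gray
      billing gray
        metrics gray
        metrics black
      billing black
      ingest→metrics: metrics black — skip
      ingest→worker: worker is gray → back edge
First back edge: ingest → worker.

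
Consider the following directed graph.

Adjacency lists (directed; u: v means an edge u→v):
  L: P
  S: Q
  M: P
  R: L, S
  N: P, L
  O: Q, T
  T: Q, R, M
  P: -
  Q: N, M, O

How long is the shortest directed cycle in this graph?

2

For each vertex v, BFS finds the shortest path from v back to v.
The shortest such closed walk is Q → O → Q, length 2.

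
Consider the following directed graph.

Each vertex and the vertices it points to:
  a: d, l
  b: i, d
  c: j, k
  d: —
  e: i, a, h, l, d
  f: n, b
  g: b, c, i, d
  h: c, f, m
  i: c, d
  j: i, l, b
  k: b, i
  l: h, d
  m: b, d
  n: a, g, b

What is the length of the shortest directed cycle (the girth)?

3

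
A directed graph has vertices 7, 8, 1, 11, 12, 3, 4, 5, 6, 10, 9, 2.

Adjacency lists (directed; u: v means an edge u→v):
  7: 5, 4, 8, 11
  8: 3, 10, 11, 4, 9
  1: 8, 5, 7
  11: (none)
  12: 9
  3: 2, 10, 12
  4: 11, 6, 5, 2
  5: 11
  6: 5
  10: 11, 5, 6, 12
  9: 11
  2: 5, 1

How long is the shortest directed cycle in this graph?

For each vertex v, BFS finds the shortest path from v back to v.
The shortest such closed walk is 1 → 8 → 4 → 2 → 1, length 4.

4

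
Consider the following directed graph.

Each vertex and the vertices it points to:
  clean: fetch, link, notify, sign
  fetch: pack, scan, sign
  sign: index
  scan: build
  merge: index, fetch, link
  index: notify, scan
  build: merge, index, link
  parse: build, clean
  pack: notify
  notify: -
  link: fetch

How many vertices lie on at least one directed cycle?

A vertex is on a directed cycle iff it belongs to a strongly connected component of size ≥ 2 (or has a self-loop).
The vertices on cycles are {link, scan, sign, build, fetch, index, merge} — 7 in total.

7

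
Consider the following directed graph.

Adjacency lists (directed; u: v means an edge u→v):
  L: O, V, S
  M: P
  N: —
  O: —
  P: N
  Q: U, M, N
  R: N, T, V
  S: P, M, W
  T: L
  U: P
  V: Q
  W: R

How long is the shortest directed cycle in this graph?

5

For each vertex v, BFS finds the shortest path from v back to v.
The shortest such closed walk is L → S → W → R → T → L, length 5.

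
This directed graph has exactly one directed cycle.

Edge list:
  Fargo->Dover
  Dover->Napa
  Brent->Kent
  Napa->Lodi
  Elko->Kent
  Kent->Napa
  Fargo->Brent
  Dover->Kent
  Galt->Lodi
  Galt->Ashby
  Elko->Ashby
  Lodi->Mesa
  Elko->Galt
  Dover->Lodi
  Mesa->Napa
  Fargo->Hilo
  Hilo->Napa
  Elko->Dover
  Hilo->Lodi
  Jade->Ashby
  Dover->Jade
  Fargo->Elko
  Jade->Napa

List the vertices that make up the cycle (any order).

Lodi, Mesa, Napa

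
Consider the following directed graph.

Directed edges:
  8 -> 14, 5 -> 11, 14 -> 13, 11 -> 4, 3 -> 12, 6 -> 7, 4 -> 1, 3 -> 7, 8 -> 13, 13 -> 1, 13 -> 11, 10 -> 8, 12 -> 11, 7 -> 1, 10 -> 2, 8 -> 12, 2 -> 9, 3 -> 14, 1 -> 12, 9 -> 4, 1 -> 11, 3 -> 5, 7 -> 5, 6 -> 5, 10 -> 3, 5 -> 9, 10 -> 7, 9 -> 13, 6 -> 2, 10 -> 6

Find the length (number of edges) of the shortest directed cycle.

For each vertex v, BFS finds the shortest path from v back to v.
The shortest such closed walk is 1 → 11 → 4 → 1, length 3.

3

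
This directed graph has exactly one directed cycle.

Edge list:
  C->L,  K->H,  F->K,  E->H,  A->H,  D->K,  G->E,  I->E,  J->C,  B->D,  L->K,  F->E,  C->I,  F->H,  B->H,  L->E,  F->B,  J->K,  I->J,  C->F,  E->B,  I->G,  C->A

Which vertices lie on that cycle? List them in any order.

DFS with gray/black marking from C:
C gray
  I gray
    E gray
      H gray
      H black
      B gray
        D gray
          K gray
            K→H: H black — skip
          K black
        D black
        B→H: H black — skip
      B black
    E black
    J gray
      J→K: K black — skip
      J→C: C is gray → back edge
Back edge closes the cycle C → I → J → C; its vertices are {C, I, J}.

C, I, J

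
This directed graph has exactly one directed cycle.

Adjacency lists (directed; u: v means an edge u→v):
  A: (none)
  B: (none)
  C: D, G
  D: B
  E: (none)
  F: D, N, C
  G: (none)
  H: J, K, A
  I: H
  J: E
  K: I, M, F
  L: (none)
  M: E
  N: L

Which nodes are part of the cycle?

H, I, K

DFS with gray/black marking from K:
K gray
  I gray
    H gray
      J gray
        E gray
        E black
      J black
      H→K: K is gray → back edge
Back edge closes the cycle K → I → H → K; its vertices are {H, I, K}.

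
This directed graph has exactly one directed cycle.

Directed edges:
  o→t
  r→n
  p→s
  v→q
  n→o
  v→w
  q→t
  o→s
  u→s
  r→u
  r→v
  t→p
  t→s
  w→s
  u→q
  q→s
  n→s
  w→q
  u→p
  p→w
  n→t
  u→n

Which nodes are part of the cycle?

p, q, t, w

DFS with gray/black marking from p:
p gray
  s gray
  s black
  w gray
    w→s: s black — skip
    q gray
      q→s: s black — skip
      t gray
        t→s: s black — skip
        t→p: p is gray → back edge
Back edge closes the cycle p → w → q → t → p; its vertices are {p, q, t, w}.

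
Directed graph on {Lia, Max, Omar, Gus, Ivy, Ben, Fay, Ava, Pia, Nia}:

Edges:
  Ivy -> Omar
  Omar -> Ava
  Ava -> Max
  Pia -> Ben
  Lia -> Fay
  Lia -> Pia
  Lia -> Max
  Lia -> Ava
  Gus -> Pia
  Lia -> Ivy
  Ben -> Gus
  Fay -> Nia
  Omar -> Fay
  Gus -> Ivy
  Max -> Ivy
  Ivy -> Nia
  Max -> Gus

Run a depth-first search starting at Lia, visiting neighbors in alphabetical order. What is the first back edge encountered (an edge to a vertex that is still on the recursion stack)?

Omar→Ava

DFS from Lia (visiting neighbors in alphabetical order); mark gray on enter, black on exit:
Lia gray
  Ava gray
    Max gray
      Gus gray
        Ivy gray
          Nia gray
          Nia black
          Omar gray
            Omar→Ava: Ava is gray → back edge
First back edge: Omar → Ava.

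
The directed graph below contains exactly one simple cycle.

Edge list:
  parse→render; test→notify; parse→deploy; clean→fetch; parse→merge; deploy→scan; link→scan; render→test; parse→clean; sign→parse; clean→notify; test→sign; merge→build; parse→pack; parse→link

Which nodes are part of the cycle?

sign, test, parse, render

DFS with gray/black marking from parse:
parse gray
  render gray
    test gray
      notify gray
      notify black
      sign gray
        sign→parse: parse is gray → back edge
Back edge closes the cycle parse → render → test → sign → parse; its vertices are {sign, test, parse, render}.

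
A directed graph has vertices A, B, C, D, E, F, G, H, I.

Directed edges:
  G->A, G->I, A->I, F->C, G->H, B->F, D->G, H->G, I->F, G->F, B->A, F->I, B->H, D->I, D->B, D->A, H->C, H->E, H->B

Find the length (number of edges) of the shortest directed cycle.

2

For each vertex v, BFS finds the shortest path from v back to v.
The shortest such closed walk is G → H → G, length 2.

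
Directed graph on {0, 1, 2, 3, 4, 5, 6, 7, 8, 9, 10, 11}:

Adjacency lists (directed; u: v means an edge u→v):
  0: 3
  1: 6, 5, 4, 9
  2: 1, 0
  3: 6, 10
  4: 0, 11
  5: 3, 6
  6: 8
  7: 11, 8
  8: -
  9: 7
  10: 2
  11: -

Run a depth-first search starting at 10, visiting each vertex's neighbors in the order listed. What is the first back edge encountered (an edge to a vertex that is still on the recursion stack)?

DFS from 10 (visiting each vertex's neighbors in the order listed); mark gray on enter, black on exit:
10 gray
  2 gray
    1 gray
      6 gray
        8 gray
        8 black
      6 black
      5 gray
        3 gray
          3→6: 6 black — skip
          3→10: 10 is gray → back edge
First back edge: 3 → 10.

3->10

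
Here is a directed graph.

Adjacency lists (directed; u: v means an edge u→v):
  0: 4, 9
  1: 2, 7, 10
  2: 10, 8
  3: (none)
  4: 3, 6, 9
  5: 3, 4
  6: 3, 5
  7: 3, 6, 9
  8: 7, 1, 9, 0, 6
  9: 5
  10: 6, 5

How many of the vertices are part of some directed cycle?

A vertex is on a directed cycle iff it belongs to a strongly connected component of size ≥ 2 (or has a self-loop).
The vertices on cycles are {1, 2, 4, 5, 6, 8, 9} — 7 in total.

7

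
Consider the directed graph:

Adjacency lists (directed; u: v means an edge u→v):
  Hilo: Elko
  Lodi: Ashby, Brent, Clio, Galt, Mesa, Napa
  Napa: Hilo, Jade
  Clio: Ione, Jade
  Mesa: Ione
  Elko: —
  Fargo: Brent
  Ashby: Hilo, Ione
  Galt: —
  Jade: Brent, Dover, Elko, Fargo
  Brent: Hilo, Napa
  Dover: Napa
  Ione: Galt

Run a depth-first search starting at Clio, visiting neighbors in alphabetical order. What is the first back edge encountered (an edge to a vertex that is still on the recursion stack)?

Napa->Jade

DFS from Clio (visiting neighbors in alphabetical order); mark gray on enter, black on exit:
Clio gray
  Ione gray
    Galt gray
    Galt black
  Ione black
  Jade gray
    Brent gray
      Hilo gray
        Elko gray
        Elko black
      Hilo black
      Napa gray
        Napa→Hilo: Hilo black — skip
        Napa→Jade: Jade is gray → back edge
First back edge: Napa → Jade.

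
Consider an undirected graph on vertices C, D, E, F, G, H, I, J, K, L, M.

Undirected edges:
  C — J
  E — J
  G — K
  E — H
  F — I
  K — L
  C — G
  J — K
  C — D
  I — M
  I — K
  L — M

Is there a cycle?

Yes

DFS, tracking each vertex's parent; an edge to a visited non-parent vertex closes a cycle.
Start from J:
visit J (parent –)
  visit K (parent J)
    K–J: parent, skip
    visit L (parent K)
      L–K: parent, skip
      visit M (parent L)
        visit I (parent M)
          I–M: parent, skip
          I–K: K visited and ≠ parent → cycle
Cycle: K – L – M – I – K.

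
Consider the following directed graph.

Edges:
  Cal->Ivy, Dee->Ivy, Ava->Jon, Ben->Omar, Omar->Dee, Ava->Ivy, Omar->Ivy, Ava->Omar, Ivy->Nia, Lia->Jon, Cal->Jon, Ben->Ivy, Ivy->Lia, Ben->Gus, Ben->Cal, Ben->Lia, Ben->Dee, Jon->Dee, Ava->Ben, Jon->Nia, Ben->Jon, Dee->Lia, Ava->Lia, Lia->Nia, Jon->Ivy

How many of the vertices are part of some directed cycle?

4

A vertex is on a directed cycle iff it belongs to a strongly connected component of size ≥ 2 (or has a self-loop).
The vertices on cycles are {Dee, Ivy, Jon, Lia} — 4 in total.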